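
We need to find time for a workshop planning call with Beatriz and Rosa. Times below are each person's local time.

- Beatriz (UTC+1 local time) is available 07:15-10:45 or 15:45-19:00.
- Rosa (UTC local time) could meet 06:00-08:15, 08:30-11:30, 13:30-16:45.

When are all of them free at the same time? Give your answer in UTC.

Beatriz in UTC: 06:15-09:45, 14:45-18:00 (subtract 1h to convert from UTC+1).
Rosa in UTC: 06:00-08:15, 08:30-11:30, 13:30-16:45.
Beatriz ∩ Rosa: 06:15-08:15, 08:30-09:45, 14:45-16:45.

06:15-08:15, 08:30-09:45, 14:45-16:45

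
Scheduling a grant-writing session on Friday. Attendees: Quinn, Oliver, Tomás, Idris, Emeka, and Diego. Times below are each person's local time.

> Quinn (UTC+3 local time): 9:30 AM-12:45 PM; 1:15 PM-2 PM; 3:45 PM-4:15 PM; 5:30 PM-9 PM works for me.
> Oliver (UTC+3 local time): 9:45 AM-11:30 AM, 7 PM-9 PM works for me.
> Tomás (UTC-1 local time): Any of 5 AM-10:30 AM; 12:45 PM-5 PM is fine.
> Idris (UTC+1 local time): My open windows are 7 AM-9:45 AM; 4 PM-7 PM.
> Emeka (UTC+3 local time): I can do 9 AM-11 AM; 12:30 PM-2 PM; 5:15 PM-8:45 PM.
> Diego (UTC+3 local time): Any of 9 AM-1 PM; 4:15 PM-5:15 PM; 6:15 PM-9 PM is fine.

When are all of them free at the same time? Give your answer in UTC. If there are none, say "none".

06:45-08:00, 16:00-17:45

Quinn in UTC: 06:30-09:45, 10:15-11:00, 12:45-13:15, 14:30-18:00 (subtract 3h to convert from UTC+3).
Oliver in UTC: 06:45-08:30, 16:00-18:00 (subtract 3h to convert from UTC+3).
Tomás in UTC: 06:00-11:30, 13:45-18:00 (add 1h to convert from UTC-1).
Idris in UTC: 06:00-08:45, 15:00-18:00 (subtract 1h to convert from UTC+1).
Emeka in UTC: 06:00-08:00, 09:30-11:00, 14:15-17:45 (subtract 3h to convert from UTC+3).
Diego in UTC: 06:00-10:00, 13:15-14:15, 15:15-18:00 (subtract 3h to convert from UTC+3).
Quinn ∩ Oliver: 06:45-08:30, 16:00-18:00.
Quinn ∩ Oliver ∩ Tomás: 06:45-08:30, 16:00-18:00.
Quinn ∩ Oliver ∩ Tomás ∩ Idris: 06:45-08:30, 16:00-18:00.
Quinn ∩ Oliver ∩ Tomás ∩ Idris ∩ Emeka: 06:45-08:00, 16:00-17:45.
Quinn ∩ Oliver ∩ Tomás ∩ Idris ∩ Emeka ∩ Diego: 06:45-08:00, 16:00-17:45.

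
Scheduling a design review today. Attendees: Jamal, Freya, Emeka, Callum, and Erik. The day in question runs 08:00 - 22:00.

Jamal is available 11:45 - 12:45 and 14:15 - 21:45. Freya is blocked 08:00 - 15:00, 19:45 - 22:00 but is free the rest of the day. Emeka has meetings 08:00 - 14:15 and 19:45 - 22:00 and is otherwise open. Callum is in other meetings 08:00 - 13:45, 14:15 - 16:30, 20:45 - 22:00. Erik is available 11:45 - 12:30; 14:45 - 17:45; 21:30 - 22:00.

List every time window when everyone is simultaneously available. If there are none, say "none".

16:30-17:45

Jamal free: 11:45-12:45, 14:15-21:45.
Freya free: 15:00-19:45 (invert busy blocks within the working day).
Emeka free: 14:15-19:45 (invert busy blocks within the working day).
Callum free: 13:45-14:15, 16:30-20:45 (invert busy blocks within the working day).
Erik free: 11:45-12:30, 14:45-17:45, 21:30-22:00.
Jamal ∩ Freya: 15:00-19:45.
Jamal ∩ Freya ∩ Emeka: 15:00-19:45.
Jamal ∩ Freya ∩ Emeka ∩ Callum: 16:30-19:45.
Jamal ∩ Freya ∩ Emeka ∩ Callum ∩ Erik: 16:30-17:45.
So the common availability across everyone is 16:30-17:45.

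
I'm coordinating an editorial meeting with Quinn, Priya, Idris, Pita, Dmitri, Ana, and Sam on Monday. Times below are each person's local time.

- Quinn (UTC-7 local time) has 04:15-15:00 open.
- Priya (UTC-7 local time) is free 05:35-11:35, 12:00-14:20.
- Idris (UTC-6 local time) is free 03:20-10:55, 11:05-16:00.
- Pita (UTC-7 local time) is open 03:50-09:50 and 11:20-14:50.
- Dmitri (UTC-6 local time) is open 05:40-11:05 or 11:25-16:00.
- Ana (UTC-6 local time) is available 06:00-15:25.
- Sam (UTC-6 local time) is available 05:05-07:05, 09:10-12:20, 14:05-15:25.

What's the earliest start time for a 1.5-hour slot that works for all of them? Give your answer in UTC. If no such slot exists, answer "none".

Quinn in UTC: 11:15-22:00 (add 7h to convert from UTC-7).
Priya in UTC: 12:35-18:35, 19:00-21:20 (add 7h to convert from UTC-7).
Idris in UTC: 09:20-16:55, 17:05-22:00 (add 6h to convert from UTC-6).
Pita in UTC: 10:50-16:50, 18:20-21:50 (add 7h to convert from UTC-7).
Dmitri in UTC: 11:40-17:05, 17:25-22:00 (add 6h to convert from UTC-6).
Ana in UTC: 12:00-21:25 (add 6h to convert from UTC-6).
Sam in UTC: 11:05-13:05, 15:10-18:20, 20:05-21:25 (add 6h to convert from UTC-6).
Quinn ∩ Priya: 12:35-18:35, 19:00-21:20.
Quinn ∩ Priya ∩ Idris: 12:35-16:55, 17:05-18:35, 19:00-21:20.
Quinn ∩ Priya ∩ Idris ∩ Pita: 12:35-16:50, 18:20-18:35, 19:00-21:20.
Quinn ∩ Priya ∩ Idris ∩ Pita ∩ Dmitri: 12:35-16:50, 18:20-18:35, 19:00-21:20.
Quinn ∩ Priya ∩ Idris ∩ Pita ∩ Dmitri ∩ Ana: 12:35-16:50, 18:20-18:35, 19:00-21:20.
Quinn ∩ Priya ∩ Idris ∩ Pita ∩ Dmitri ∩ Ana ∩ Sam: 12:35-13:05, 15:10-16:50, 20:05-21:20.
The first common window of at least 90 minutes is 15:10-16:50, so the earliest start is 15:10.

15:10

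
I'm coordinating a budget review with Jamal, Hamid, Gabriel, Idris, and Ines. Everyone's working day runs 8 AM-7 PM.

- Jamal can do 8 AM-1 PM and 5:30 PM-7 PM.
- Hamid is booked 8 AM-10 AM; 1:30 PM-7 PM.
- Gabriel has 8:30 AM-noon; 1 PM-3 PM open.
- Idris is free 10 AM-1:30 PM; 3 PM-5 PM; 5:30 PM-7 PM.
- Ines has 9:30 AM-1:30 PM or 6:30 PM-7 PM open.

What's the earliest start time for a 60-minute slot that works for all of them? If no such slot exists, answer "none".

10:00

Jamal free: 08:00-13:00, 17:30-19:00.
Hamid free: 10:00-13:30 (invert busy blocks within the working day).
Gabriel free: 08:30-12:00, 13:00-15:00.
Idris free: 10:00-13:30, 15:00-17:00, 17:30-19:00.
Ines free: 09:30-13:30, 18:30-19:00.
Jamal ∩ Hamid: 10:00-13:00.
Jamal ∩ Hamid ∩ Gabriel: 10:00-12:00.
Jamal ∩ Hamid ∩ Gabriel ∩ Idris: 10:00-12:00.
Jamal ∩ Hamid ∩ Gabriel ∩ Idris ∩ Ines: 10:00-12:00.
The first common window of at least 60 minutes is 10:00-12:00, so the earliest start is 10:00.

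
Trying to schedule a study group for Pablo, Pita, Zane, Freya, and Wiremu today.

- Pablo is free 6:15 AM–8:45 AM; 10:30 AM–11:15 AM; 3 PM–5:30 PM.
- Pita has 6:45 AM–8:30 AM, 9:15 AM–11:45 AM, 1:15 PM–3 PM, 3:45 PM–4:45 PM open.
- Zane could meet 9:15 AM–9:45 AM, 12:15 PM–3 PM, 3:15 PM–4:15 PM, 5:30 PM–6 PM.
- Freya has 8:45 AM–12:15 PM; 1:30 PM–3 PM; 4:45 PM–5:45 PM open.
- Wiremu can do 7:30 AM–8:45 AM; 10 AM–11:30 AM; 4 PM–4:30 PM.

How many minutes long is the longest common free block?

Pablo ∩ Pita: 06:45-08:30, 10:30-11:15, 15:45-16:45.
Pablo ∩ Pita ∩ Zane: 15:45-16:15.
Pablo ∩ Pita ∩ Zane ∩ Freya: ∅.
Pablo ∩ Pita ∩ Zane ∩ Freya ∩ Wiremu: ∅.
There is no time when everyone is free.
No common window exists, so the longest block is 0 minutes.

0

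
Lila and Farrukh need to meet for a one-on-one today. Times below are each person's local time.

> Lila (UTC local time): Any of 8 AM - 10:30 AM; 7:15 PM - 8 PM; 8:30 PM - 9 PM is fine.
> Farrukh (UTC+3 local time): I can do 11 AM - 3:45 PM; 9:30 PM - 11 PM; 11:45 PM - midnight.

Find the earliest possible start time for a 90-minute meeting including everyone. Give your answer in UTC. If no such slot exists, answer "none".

08:00

Lila in UTC: 08:00-10:30, 19:15-20:00, 20:30-21:00.
Farrukh in UTC: 08:00-12:45, 18:30-20:00, 20:45-21:00 (subtract 3h to convert from UTC+3).
Lila ∩ Farrukh: 08:00-10:30, 19:15-20:00, 20:45-21:00.
Those are the intersection windows.
The first common window of at least 90 minutes is 08:00-10:30, so the earliest start is 08:00.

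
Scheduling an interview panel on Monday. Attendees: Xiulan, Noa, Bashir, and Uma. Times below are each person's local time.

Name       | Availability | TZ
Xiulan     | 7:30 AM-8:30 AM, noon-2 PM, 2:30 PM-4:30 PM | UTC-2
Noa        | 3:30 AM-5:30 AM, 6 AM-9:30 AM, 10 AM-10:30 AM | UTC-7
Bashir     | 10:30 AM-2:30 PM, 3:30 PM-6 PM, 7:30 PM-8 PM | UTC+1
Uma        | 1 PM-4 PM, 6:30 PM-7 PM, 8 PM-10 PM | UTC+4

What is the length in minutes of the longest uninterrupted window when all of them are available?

30

Xiulan in UTC: 09:30-10:30, 14:00-16:00, 16:30-18:30 (add 2h to convert from UTC-2).
Noa in UTC: 10:30-12:30, 13:00-16:30, 17:00-17:30 (add 7h to convert from UTC-7).
Bashir in UTC: 09:30-13:30, 14:30-17:00, 18:30-19:00 (subtract 1h to convert from UTC+1).
Uma in UTC: 09:00-12:00, 14:30-15:00, 16:00-18:00 (subtract 4h to convert from UTC+4).
Xiulan ∩ Noa: 14:00-16:00, 17:00-17:30.
Xiulan ∩ Noa ∩ Bashir: 14:30-16:00.
Xiulan ∩ Noa ∩ Bashir ∩ Uma: 14:30-15:00.
Those are the intersection windows.
The longest is 14:30-15:00 at 30 minutes.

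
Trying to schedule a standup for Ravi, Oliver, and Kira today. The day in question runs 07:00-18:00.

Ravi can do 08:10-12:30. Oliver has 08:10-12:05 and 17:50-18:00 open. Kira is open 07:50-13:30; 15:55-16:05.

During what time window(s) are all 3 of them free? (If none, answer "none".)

Ravi ∩ Oliver: 08:10-12:05.
Ravi ∩ Oliver ∩ Kira: 08:10-12:05.

08:10-12:05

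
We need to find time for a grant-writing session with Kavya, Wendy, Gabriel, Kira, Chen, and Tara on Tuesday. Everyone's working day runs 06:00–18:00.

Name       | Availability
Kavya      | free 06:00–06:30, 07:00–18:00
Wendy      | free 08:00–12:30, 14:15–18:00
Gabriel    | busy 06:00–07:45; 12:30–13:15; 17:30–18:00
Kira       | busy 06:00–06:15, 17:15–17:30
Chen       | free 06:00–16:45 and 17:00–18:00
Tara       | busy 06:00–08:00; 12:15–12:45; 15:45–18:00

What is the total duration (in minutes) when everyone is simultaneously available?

Kavya free: 06:00-06:30, 07:00-18:00.
Wendy free: 08:00-12:30, 14:15-18:00.
Gabriel free: 07:45-12:30, 13:15-17:30 (invert busy blocks within the working day).
Kira free: 06:15-17:15, 17:30-18:00 (invert busy blocks within the working day).
Chen free: 06:00-16:45, 17:00-18:00.
Tara free: 08:00-12:15, 12:45-15:45 (invert busy blocks within the working day).
Kavya ∩ Wendy: 08:00-12:30, 14:15-18:00.
Kavya ∩ Wendy ∩ Gabriel: 08:00-12:30, 14:15-17:30.
Kavya ∩ Wendy ∩ Gabriel ∩ Kira: 08:00-12:30, 14:15-17:15.
Kavya ∩ Wendy ∩ Gabriel ∩ Kira ∩ Chen: 08:00-12:30, 14:15-16:45, 17:00-17:15.
Kavya ∩ Wendy ∩ Gabriel ∩ Kira ∩ Chen ∩ Tara: 08:00-12:15, 14:15-15:45.
So the common availability across everyone is 08:00-12:15, 14:15-15:45.
Summing the common windows: 255 + 90 = 345 minutes.

345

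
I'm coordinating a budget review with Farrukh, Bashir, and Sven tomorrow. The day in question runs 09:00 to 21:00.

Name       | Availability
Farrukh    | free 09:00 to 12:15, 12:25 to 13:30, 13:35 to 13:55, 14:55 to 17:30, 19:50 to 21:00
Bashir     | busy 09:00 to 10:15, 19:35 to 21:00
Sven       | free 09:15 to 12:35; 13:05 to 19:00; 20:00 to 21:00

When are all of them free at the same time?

10:15-12:15, 12:25-12:35, 13:05-13:30, 13:35-13:55, 14:55-17:30

Farrukh free: 09:00-12:15, 12:25-13:30, 13:35-13:55, 14:55-17:30, 19:50-21:00.
Bashir free: 10:15-19:35 (invert busy blocks within the working day).
Sven free: 09:15-12:35, 13:05-19:00, 20:00-21:00.
Farrukh ∩ Bashir: 10:15-12:15, 12:25-13:30, 13:35-13:55, 14:55-17:30.
Farrukh ∩ Bashir ∩ Sven: 10:15-12:15, 12:25-12:35, 13:05-13:30, 13:35-13:55, 14:55-17:30.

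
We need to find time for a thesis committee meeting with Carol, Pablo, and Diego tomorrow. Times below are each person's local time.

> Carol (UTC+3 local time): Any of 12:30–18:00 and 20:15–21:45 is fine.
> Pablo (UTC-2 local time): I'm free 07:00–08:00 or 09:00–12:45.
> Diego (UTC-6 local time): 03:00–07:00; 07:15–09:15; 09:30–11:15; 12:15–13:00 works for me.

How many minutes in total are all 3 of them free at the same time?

Carol in UTC: 09:30-15:00, 17:15-18:45 (subtract 3h to convert from UTC+3).
Pablo in UTC: 09:00-10:00, 11:00-14:45 (add 2h to convert from UTC-2).
Diego in UTC: 09:00-13:00, 13:15-15:15, 15:30-17:15, 18:15-19:00 (add 6h to convert from UTC-6).
Carol ∩ Pablo: 09:30-10:00, 11:00-14:45.
Carol ∩ Pablo ∩ Diego: 09:30-10:00, 11:00-13:00, 13:15-14:45.
Summing the common windows: 30 + 120 + 90 = 240 minutes.

240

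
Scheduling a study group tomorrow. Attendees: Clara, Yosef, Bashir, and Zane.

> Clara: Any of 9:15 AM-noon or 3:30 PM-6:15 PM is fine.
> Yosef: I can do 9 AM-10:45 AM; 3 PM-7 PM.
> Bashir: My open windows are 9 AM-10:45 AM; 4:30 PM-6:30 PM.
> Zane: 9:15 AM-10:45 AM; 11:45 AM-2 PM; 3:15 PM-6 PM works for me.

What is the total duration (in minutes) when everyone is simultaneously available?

180

Clara ∩ Yosef: 09:15-10:45, 15:30-18:15.
Clara ∩ Yosef ∩ Bashir: 09:15-10:45, 16:30-18:15.
Clara ∩ Yosef ∩ Bashir ∩ Zane: 09:15-10:45, 16:30-18:00.
So the common availability across everyone is 09:15-10:45, 16:30-18:00.
Summing the common windows: 90 + 90 = 180 minutes.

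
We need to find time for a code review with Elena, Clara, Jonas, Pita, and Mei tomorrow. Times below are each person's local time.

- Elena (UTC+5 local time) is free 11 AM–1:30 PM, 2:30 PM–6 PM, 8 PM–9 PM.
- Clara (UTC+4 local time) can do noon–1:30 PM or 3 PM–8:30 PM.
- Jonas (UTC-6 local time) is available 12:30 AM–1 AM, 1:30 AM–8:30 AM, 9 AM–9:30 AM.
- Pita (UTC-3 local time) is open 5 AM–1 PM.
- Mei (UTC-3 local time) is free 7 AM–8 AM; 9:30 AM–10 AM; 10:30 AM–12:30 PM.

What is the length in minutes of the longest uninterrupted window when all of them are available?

30

Elena in UTC: 06:00-08:30, 09:30-13:00, 15:00-16:00 (subtract 5h to convert from UTC+5).
Clara in UTC: 08:00-09:30, 11:00-16:30 (subtract 4h to convert from UTC+4).
Jonas in UTC: 06:30-07:00, 07:30-14:30, 15:00-15:30 (add 6h to convert from UTC-6).
Pita in UTC: 08:00-16:00 (add 3h to convert from UTC-3).
Mei in UTC: 10:00-11:00, 12:30-13:00, 13:30-15:30 (add 3h to convert from UTC-3).
Elena ∩ Clara: 08:00-08:30, 11:00-13:00, 15:00-16:00.
Elena ∩ Clara ∩ Jonas: 08:00-08:30, 11:00-13:00, 15:00-15:30.
Elena ∩ Clara ∩ Jonas ∩ Pita: 08:00-08:30, 11:00-13:00, 15:00-15:30.
Elena ∩ Clara ∩ Jonas ∩ Pita ∩ Mei: 12:30-13:00, 15:00-15:30.
So the common availability across everyone is 12:30-13:00, 15:00-15:30.
The longest is 12:30-13:00 at 30 minutes.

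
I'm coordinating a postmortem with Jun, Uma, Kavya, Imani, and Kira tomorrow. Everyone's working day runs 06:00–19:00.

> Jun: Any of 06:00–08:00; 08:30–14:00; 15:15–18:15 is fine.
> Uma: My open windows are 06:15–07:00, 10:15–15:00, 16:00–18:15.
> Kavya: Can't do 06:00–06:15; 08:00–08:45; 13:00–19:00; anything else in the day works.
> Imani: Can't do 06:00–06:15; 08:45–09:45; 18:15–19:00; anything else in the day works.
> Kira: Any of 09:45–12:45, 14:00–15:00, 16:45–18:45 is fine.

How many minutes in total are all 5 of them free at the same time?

150

Jun free: 06:00-08:00, 08:30-14:00, 15:15-18:15.
Uma free: 06:15-07:00, 10:15-15:00, 16:00-18:15.
Kavya free: 06:15-08:00, 08:45-13:00 (invert busy blocks within the working day).
Imani free: 06:15-08:45, 09:45-18:15 (invert busy blocks within the working day).
Kira free: 09:45-12:45, 14:00-15:00, 16:45-18:45.
Jun ∩ Uma: 06:15-07:00, 10:15-14:00, 16:00-18:15.
Jun ∩ Uma ∩ Kavya: 06:15-07:00, 10:15-13:00.
Jun ∩ Uma ∩ Kavya ∩ Imani: 06:15-07:00, 10:15-13:00.
Jun ∩ Uma ∩ Kavya ∩ Imani ∩ Kira: 10:15-12:45.
That's a single block of 150 minutes.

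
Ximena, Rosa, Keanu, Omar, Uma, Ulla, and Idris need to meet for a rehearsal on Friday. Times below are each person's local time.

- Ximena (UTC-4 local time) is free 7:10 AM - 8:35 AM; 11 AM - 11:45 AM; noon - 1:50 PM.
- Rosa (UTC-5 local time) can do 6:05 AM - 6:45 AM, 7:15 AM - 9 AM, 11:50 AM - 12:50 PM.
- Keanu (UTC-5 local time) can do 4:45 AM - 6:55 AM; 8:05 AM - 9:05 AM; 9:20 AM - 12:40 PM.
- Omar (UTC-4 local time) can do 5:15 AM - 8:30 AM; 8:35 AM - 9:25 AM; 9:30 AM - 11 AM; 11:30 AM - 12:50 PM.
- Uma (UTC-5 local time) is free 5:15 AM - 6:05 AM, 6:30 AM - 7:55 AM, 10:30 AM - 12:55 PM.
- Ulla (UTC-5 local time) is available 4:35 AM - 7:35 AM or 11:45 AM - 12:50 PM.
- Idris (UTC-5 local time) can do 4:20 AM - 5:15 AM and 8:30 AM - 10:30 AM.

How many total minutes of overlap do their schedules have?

0

Ximena in UTC: 11:10-12:35, 15:00-15:45, 16:00-17:50 (add 4h to convert from UTC-4).
Rosa in UTC: 11:05-11:45, 12:15-14:00, 16:50-17:50 (add 5h to convert from UTC-5).
Keanu in UTC: 09:45-11:55, 13:05-14:05, 14:20-17:40 (add 5h to convert from UTC-5).
Omar in UTC: 09:15-12:30, 12:35-13:25, 13:30-15:00, 15:30-16:50 (add 4h to convert from UTC-4).
Uma in UTC: 10:15-11:05, 11:30-12:55, 15:30-17:55 (add 5h to convert from UTC-5).
Ulla in UTC: 09:35-12:35, 16:45-17:50 (add 5h to convert from UTC-5).
Idris in UTC: 09:20-10:15, 13:30-15:30 (add 5h to convert from UTC-5).
Ximena ∩ Rosa: 11:10-11:45, 12:15-12:35, 16:50-17:50.
Ximena ∩ Rosa ∩ Keanu: 11:10-11:45, 16:50-17:40.
Ximena ∩ Rosa ∩ Keanu ∩ Omar: 11:10-11:45.
Ximena ∩ Rosa ∩ Keanu ∩ Omar ∩ Uma: 11:30-11:45.
Ximena ∩ Rosa ∩ Keanu ∩ Omar ∩ Uma ∩ Ulla: 11:30-11:45.
Ximena ∩ Rosa ∩ Keanu ∩ Omar ∩ Uma ∩ Ulla ∩ Idris: ∅.
There is no time when everyone is free.
There is no common window, so the total is 0 minutes.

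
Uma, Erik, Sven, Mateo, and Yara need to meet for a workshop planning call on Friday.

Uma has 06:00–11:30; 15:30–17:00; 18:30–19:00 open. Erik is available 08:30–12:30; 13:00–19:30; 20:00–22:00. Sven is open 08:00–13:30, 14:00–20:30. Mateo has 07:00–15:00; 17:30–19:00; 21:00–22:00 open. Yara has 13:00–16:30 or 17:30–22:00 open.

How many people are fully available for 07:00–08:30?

Uma and Mateo can make the full 07:00-08:30 slot — that's 2.

2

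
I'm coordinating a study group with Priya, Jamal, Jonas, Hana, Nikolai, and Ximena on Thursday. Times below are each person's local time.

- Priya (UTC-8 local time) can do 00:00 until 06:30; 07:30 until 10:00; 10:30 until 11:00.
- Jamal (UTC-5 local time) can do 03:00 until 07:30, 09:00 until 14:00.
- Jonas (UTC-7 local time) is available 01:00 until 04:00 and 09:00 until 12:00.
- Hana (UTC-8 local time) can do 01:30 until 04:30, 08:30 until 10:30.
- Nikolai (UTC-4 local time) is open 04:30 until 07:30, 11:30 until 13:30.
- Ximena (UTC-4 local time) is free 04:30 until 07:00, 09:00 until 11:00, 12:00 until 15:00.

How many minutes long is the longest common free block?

90

Priya in UTC: 08:00-14:30, 15:30-18:00, 18:30-19:00 (add 8h to convert from UTC-8).
Jamal in UTC: 08:00-12:30, 14:00-19:00 (add 5h to convert from UTC-5).
Jonas in UTC: 08:00-11:00, 16:00-19:00 (add 7h to convert from UTC-7).
Hana in UTC: 09:30-12:30, 16:30-18:30 (add 8h to convert from UTC-8).
Nikolai in UTC: 08:30-11:30, 15:30-17:30 (add 4h to convert from UTC-4).
Ximena in UTC: 08:30-11:00, 13:00-15:00, 16:00-19:00 (add 4h to convert from UTC-4).
Priya ∩ Jamal: 08:00-12:30, 14:00-14:30, 15:30-18:00, 18:30-19:00.
Priya ∩ Jamal ∩ Jonas: 08:00-11:00, 16:00-18:00, 18:30-19:00.
Priya ∩ Jamal ∩ Jonas ∩ Hana: 09:30-11:00, 16:30-18:00.
Priya ∩ Jamal ∩ Jonas ∩ Hana ∩ Nikolai: 09:30-11:00, 16:30-17:30.
Priya ∩ Jamal ∩ Jonas ∩ Hana ∩ Nikolai ∩ Ximena: 09:30-11:00, 16:30-17:30.
The longest is 09:30-11:00 at 90 minutes.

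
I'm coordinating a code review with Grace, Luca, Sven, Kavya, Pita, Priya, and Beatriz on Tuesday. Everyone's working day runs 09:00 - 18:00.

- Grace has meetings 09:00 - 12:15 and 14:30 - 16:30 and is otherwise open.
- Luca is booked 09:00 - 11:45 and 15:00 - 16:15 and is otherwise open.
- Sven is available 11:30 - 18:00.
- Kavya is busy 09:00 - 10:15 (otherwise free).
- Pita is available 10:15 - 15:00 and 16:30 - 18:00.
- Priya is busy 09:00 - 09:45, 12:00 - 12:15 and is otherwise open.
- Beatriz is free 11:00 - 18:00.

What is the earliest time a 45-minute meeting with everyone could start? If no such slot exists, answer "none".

Grace free: 12:15-14:30, 16:30-18:00 (invert busy blocks within the working day).
Luca free: 11:45-15:00, 16:15-18:00 (invert busy blocks within the working day).
Sven free: 11:30-18:00.
Kavya free: 10:15-18:00 (invert busy blocks within the working day).
Pita free: 10:15-15:00, 16:30-18:00.
Priya free: 09:45-12:00, 12:15-18:00 (invert busy blocks within the working day).
Beatriz free: 11:00-18:00.
Grace ∩ Luca: 12:15-14:30, 16:30-18:00.
Grace ∩ Luca ∩ Sven: 12:15-14:30, 16:30-18:00.
Grace ∩ Luca ∩ Sven ∩ Kavya: 12:15-14:30, 16:30-18:00.
Grace ∩ Luca ∩ Sven ∩ Kavya ∩ Pita: 12:15-14:30, 16:30-18:00.
Grace ∩ Luca ∩ Sven ∩ Kavya ∩ Pita ∩ Priya: 12:15-14:30, 16:30-18:00.
Grace ∩ Luca ∩ Sven ∩ Kavya ∩ Pita ∩ Priya ∩ Beatriz: 12:15-14:30, 16:30-18:00.
Those are the intersection windows.
The first common window of at least 45 minutes is 12:15-14:30, so the earliest start is 12:15.

12:15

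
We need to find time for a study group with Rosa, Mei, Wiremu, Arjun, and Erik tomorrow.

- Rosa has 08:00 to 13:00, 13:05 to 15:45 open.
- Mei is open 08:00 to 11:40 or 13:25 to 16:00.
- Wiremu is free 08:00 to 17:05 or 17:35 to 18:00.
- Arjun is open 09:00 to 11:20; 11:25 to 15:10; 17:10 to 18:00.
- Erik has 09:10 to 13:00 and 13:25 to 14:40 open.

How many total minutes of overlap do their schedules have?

220

Rosa ∩ Mei: 08:00-11:40, 13:25-15:45.
Rosa ∩ Mei ∩ Wiremu: 08:00-11:40, 13:25-15:45.
Rosa ∩ Mei ∩ Wiremu ∩ Arjun: 09:00-11:20, 11:25-11:40, 13:25-15:10.
Rosa ∩ Mei ∩ Wiremu ∩ Arjun ∩ Erik: 09:10-11:20, 11:25-11:40, 13:25-14:40.
Summing the common windows: 130 + 15 + 75 = 220 minutes.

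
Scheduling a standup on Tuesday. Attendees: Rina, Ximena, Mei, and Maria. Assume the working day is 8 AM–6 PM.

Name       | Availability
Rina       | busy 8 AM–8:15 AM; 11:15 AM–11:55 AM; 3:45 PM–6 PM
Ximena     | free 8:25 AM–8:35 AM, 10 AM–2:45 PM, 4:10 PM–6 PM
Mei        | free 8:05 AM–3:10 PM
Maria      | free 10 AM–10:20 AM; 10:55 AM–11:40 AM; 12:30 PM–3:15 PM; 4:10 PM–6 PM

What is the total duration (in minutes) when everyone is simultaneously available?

Rina free: 08:15-11:15, 11:55-15:45 (invert busy blocks within the working day).
Ximena free: 08:25-08:35, 10:00-14:45, 16:10-18:00.
Mei free: 08:05-15:10.
Maria free: 10:00-10:20, 10:55-11:40, 12:30-15:15, 16:10-18:00.
Rina ∩ Ximena: 08:25-08:35, 10:00-11:15, 11:55-14:45.
Rina ∩ Ximena ∩ Mei: 08:25-08:35, 10:00-11:15, 11:55-14:45.
Rina ∩ Ximena ∩ Mei ∩ Maria: 10:00-10:20, 10:55-11:15, 12:30-14:45.
Summing the common windows: 20 + 20 + 135 = 175 minutes.

175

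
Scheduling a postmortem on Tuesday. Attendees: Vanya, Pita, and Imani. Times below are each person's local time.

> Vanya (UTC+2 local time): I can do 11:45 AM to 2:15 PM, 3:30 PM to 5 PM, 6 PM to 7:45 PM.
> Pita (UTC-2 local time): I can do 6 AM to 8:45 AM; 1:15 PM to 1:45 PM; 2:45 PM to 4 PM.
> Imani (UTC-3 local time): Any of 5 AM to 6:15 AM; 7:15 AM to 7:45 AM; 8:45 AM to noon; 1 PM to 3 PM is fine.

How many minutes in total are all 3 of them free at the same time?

90

Vanya in UTC: 09:45-12:15, 13:30-15:00, 16:00-17:45 (subtract 2h to convert from UTC+2).
Pita in UTC: 08:00-10:45, 15:15-15:45, 16:45-18:00 (add 2h to convert from UTC-2).
Imani in UTC: 08:00-09:15, 10:15-10:45, 11:45-15:00, 16:00-18:00 (add 3h to convert from UTC-3).
Vanya ∩ Pita: 09:45-10:45, 16:45-17:45.
Vanya ∩ Pita ∩ Imani: 10:15-10:45, 16:45-17:45.
So the common availability across everyone is 10:15-10:45, 16:45-17:45.
Summing the common windows: 30 + 60 = 90 minutes.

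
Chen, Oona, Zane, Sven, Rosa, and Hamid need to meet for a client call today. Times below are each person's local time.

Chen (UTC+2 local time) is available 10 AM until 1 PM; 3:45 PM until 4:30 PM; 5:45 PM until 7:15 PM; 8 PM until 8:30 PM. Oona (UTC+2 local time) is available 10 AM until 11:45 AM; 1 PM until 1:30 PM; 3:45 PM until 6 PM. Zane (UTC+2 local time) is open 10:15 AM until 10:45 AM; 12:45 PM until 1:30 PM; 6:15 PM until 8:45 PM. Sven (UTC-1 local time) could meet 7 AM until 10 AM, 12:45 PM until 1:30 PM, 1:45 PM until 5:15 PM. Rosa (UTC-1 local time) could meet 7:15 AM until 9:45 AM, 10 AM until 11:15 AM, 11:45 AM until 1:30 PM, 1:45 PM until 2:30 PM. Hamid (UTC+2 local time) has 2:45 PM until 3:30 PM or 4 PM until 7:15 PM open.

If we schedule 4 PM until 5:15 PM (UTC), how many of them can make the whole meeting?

3

Chen in UTC: 08:00-11:00, 13:45-14:30, 15:45-17:15, 18:00-18:30 (subtract 2h to convert from UTC+2).
Oona in UTC: 08:00-09:45, 11:00-11:30, 13:45-16:00 (subtract 2h to convert from UTC+2).
Zane in UTC: 08:15-08:45, 10:45-11:30, 16:15-18:45 (subtract 2h to convert from UTC+2).
Sven in UTC: 08:00-11:00, 13:45-14:30, 14:45-18:15 (add 1h to convert from UTC-1).
Rosa in UTC: 08:15-10:45, 11:00-12:15, 12:45-14:30, 14:45-15:30 (add 1h to convert from UTC-1).
Hamid in UTC: 12:45-13:30, 14:00-17:15 (subtract 2h to convert from UTC+2).
Chen, Sven, and Hamid can make the full 16:00-17:15 slot — that's 3.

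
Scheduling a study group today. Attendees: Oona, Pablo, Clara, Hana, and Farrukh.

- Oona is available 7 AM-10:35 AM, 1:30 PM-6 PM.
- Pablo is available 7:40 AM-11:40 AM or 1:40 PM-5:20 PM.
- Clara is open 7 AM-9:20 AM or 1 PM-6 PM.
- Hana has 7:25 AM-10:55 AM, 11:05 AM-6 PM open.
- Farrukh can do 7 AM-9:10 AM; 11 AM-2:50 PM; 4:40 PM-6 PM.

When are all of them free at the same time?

Oona ∩ Pablo: 07:40-10:35, 13:40-17:20.
Oona ∩ Pablo ∩ Clara: 07:40-09:20, 13:40-17:20.
Oona ∩ Pablo ∩ Clara ∩ Hana: 07:40-09:20, 13:40-17:20.
Oona ∩ Pablo ∩ Clara ∩ Hana ∩ Farrukh: 07:40-09:10, 13:40-14:50, 16:40-17:20.

07:40-09:10, 13:40-14:50, 16:40-17:20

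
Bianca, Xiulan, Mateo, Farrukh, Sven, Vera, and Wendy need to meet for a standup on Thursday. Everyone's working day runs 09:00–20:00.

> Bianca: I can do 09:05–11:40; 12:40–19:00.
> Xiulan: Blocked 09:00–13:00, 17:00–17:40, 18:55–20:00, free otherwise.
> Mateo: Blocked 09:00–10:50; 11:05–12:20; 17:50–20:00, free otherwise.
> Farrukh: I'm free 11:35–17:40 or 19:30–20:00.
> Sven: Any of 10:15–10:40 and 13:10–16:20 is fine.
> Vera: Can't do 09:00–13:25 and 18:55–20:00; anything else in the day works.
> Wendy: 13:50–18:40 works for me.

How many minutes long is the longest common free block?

Bianca free: 09:05-11:40, 12:40-19:00.
Xiulan free: 13:00-17:00, 17:40-18:55 (invert busy blocks within the working day).
Mateo free: 10:50-11:05, 12:20-17:50 (invert busy blocks within the working day).
Farrukh free: 11:35-17:40, 19:30-20:00.
Sven free: 10:15-10:40, 13:10-16:20.
Vera free: 13:25-18:55 (invert busy blocks within the working day).
Wendy free: 13:50-18:40.
Bianca ∩ Xiulan: 13:00-17:00, 17:40-18:55.
Bianca ∩ Xiulan ∩ Mateo: 13:00-17:00, 17:40-17:50.
Bianca ∩ Xiulan ∩ Mateo ∩ Farrukh: 13:00-17:00.
Bianca ∩ Xiulan ∩ Mateo ∩ Farrukh ∩ Sven: 13:10-16:20.
Bianca ∩ Xiulan ∩ Mateo ∩ Farrukh ∩ Sven ∩ Vera: 13:25-16:20.
Bianca ∩ Xiulan ∩ Mateo ∩ Farrukh ∩ Sven ∩ Vera ∩ Wendy: 13:50-16:20.
So the common availability across everyone is 13:50-16:20.
The longest is 13:50-16:20 at 150 minutes.

150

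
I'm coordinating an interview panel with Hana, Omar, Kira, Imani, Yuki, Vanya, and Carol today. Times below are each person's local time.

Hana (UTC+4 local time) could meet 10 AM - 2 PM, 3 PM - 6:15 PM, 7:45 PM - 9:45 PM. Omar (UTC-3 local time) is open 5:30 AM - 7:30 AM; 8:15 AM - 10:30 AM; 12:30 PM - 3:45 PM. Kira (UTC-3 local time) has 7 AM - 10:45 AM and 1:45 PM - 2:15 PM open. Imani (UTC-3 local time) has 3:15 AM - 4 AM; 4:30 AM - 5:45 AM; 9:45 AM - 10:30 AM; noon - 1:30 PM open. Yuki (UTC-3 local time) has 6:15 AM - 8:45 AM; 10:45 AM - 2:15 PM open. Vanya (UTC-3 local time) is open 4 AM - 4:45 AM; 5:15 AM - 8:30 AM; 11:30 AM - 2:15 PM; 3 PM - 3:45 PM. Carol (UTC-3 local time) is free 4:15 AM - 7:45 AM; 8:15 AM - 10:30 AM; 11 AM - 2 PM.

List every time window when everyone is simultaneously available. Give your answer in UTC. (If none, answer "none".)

none

Hana in UTC: 06:00-10:00, 11:00-14:15, 15:45-17:45 (subtract 4h to convert from UTC+4).
Omar in UTC: 08:30-10:30, 11:15-13:30, 15:30-18:45 (add 3h to convert from UTC-3).
Kira in UTC: 10:00-13:45, 16:45-17:15 (add 3h to convert from UTC-3).
Imani in UTC: 06:15-07:00, 07:30-08:45, 12:45-13:30, 15:00-16:30 (add 3h to convert from UTC-3).
Yuki in UTC: 09:15-11:45, 13:45-17:15 (add 3h to convert from UTC-3).
Vanya in UTC: 07:00-07:45, 08:15-11:30, 14:30-17:15, 18:00-18:45 (add 3h to convert from UTC-3).
Carol in UTC: 07:15-10:45, 11:15-13:30, 14:00-17:00 (add 3h to convert from UTC-3).
Hana ∩ Omar: 08:30-10:00, 11:15-13:30, 15:45-17:45.
Hana ∩ Omar ∩ Kira: 11:15-13:30, 16:45-17:15.
Hana ∩ Omar ∩ Kira ∩ Imani: 12:45-13:30.
Hana ∩ Omar ∩ Kira ∩ Imani ∩ Yuki: ∅.
Hana ∩ Omar ∩ Kira ∩ Imani ∩ Yuki ∩ Vanya: ∅.
Hana ∩ Omar ∩ Kira ∩ Imani ∩ Yuki ∩ Vanya ∩ Carol: ∅.
There is no time when everyone is free.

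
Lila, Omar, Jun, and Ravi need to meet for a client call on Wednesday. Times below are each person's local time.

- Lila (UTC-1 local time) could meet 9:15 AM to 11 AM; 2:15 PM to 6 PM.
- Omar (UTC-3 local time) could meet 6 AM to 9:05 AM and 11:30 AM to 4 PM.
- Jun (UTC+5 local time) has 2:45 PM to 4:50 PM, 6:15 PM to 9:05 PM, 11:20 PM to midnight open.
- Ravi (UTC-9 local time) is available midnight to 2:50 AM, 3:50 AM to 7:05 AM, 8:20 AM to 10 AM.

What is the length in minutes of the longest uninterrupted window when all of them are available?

95

Lila in UTC: 10:15-12:00, 15:15-19:00 (add 1h to convert from UTC-1).
Omar in UTC: 09:00-12:05, 14:30-19:00 (add 3h to convert from UTC-3).
Jun in UTC: 09:45-11:50, 13:15-16:05, 18:20-19:00 (subtract 5h to convert from UTC+5).
Ravi in UTC: 09:00-11:50, 12:50-16:05, 17:20-19:00 (add 9h to convert from UTC-9).
Lila ∩ Omar: 10:15-12:00, 15:15-19:00.
Lila ∩ Omar ∩ Jun: 10:15-11:50, 15:15-16:05, 18:20-19:00.
Lila ∩ Omar ∩ Jun ∩ Ravi: 10:15-11:50, 15:15-16:05, 18:20-19:00.
The longest is 10:15-11:50 at 95 minutes.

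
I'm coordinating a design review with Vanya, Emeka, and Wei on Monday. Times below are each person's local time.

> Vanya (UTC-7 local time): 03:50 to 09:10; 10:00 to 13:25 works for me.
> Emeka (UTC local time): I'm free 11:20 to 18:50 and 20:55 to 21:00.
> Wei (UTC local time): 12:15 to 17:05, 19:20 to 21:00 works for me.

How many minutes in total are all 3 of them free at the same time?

Vanya in UTC: 10:50-16:10, 17:00-20:25 (add 7h to convert from UTC-7).
Emeka in UTC: 11:20-18:50, 20:55-21:00.
Wei in UTC: 12:15-17:05, 19:20-21:00.
Vanya ∩ Emeka: 11:20-16:10, 17:00-18:50.
Vanya ∩ Emeka ∩ Wei: 12:15-16:10, 17:00-17:05.
Those are the intersection windows.
Summing the common windows: 235 + 5 = 240 minutes.

240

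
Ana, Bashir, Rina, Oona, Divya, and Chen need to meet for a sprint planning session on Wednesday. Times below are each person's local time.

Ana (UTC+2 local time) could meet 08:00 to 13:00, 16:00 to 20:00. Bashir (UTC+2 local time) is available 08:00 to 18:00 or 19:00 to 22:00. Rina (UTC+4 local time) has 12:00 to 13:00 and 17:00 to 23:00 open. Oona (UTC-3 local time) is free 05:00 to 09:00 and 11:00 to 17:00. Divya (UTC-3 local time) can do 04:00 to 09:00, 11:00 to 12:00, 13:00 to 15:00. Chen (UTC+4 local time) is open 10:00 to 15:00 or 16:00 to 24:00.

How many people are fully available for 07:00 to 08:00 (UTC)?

Ana in UTC: 06:00-11:00, 14:00-18:00 (subtract 2h to convert from UTC+2).
Bashir in UTC: 06:00-16:00, 17:00-20:00 (subtract 2h to convert from UTC+2).
Rina in UTC: 08:00-09:00, 13:00-19:00 (subtract 4h to convert from UTC+4).
Oona in UTC: 08:00-12:00, 14:00-20:00 (add 3h to convert from UTC-3).
Divya in UTC: 07:00-12:00, 14:00-15:00, 16:00-18:00 (add 3h to convert from UTC-3).
Chen in UTC: 06:00-11:00, 12:00-20:00 (subtract 4h to convert from UTC+4).
Ana, Bashir, Divya, and Chen can make the full 07:00-08:00 slot — that's 4.

4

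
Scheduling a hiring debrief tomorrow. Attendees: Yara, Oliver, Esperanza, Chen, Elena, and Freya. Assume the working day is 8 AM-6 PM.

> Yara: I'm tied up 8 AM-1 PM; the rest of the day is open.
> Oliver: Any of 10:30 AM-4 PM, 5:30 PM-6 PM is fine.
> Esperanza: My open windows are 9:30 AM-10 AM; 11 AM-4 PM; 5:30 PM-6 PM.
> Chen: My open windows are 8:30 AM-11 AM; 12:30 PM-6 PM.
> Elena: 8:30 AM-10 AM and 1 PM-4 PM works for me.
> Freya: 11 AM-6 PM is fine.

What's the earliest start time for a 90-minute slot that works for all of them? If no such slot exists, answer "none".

13:00

Yara free: 13:00-18:00 (invert busy blocks within the working day).
Oliver free: 10:30-16:00, 17:30-18:00.
Esperanza free: 09:30-10:00, 11:00-16:00, 17:30-18:00.
Chen free: 08:30-11:00, 12:30-18:00.
Elena free: 08:30-10:00, 13:00-16:00.
Freya free: 11:00-18:00.
Yara ∩ Oliver: 13:00-16:00, 17:30-18:00.
Yara ∩ Oliver ∩ Esperanza: 13:00-16:00, 17:30-18:00.
Yara ∩ Oliver ∩ Esperanza ∩ Chen: 13:00-16:00, 17:30-18:00.
Yara ∩ Oliver ∩ Esperanza ∩ Chen ∩ Elena: 13:00-16:00.
Yara ∩ Oliver ∩ Esperanza ∩ Chen ∩ Elena ∩ Freya: 13:00-16:00.
The first common window of at least 90 minutes is 13:00-16:00, so the earliest start is 13:00.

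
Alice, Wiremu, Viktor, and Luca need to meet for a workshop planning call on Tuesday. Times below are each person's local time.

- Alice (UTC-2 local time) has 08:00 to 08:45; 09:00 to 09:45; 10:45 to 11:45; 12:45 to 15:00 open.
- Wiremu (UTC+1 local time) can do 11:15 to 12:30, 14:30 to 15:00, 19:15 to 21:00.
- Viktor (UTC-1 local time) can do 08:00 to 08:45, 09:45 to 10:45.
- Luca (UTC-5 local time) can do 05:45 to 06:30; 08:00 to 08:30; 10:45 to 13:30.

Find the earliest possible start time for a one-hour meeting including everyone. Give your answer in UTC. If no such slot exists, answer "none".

none

Alice in UTC: 10:00-10:45, 11:00-11:45, 12:45-13:45, 14:45-17:00 (add 2h to convert from UTC-2).
Wiremu in UTC: 10:15-11:30, 13:30-14:00, 18:15-20:00 (subtract 1h to convert from UTC+1).
Viktor in UTC: 09:00-09:45, 10:45-11:45 (add 1h to convert from UTC-1).
Luca in UTC: 10:45-11:30, 13:00-13:30, 15:45-18:30 (add 5h to convert from UTC-5).
Alice ∩ Wiremu: 10:15-10:45, 11:00-11:30, 13:30-13:45.
Alice ∩ Wiremu ∩ Viktor: 11:00-11:30.
Alice ∩ Wiremu ∩ Viktor ∩ Luca: 11:00-11:30.
So the common availability across everyone is 11:00-11:30.
No common window is at least 60 minutes long.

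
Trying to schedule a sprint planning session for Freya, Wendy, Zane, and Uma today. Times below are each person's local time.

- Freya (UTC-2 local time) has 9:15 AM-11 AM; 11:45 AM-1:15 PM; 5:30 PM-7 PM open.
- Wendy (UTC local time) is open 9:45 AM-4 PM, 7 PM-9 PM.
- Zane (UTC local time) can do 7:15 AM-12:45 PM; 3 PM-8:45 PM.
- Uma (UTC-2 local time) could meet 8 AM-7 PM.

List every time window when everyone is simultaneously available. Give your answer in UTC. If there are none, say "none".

Freya in UTC: 11:15-13:00, 13:45-15:15, 19:30-21:00 (add 2h to convert from UTC-2).
Wendy in UTC: 09:45-16:00, 19:00-21:00.
Zane in UTC: 07:15-12:45, 15:00-20:45.
Uma in UTC: 10:00-21:00 (add 2h to convert from UTC-2).
Freya ∩ Wendy: 11:15-13:00, 13:45-15:15, 19:30-21:00.
Freya ∩ Wendy ∩ Zane: 11:15-12:45, 15:00-15:15, 19:30-20:45.
Freya ∩ Wendy ∩ Zane ∩ Uma: 11:15-12:45, 15:00-15:15, 19:30-20:45.

11:15-12:45, 15:00-15:15, 19:30-20:45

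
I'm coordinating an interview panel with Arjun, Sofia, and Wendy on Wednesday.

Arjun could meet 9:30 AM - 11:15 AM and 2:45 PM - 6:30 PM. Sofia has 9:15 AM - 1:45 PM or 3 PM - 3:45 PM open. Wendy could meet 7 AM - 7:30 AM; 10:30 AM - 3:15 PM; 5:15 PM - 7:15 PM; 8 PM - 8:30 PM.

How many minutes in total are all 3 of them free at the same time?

60

Arjun ∩ Sofia: 09:30-11:15, 15:00-15:45.
Arjun ∩ Sofia ∩ Wendy: 10:30-11:15, 15:00-15:15.
Those are the intersection windows.
Summing the common windows: 45 + 15 = 60 minutes.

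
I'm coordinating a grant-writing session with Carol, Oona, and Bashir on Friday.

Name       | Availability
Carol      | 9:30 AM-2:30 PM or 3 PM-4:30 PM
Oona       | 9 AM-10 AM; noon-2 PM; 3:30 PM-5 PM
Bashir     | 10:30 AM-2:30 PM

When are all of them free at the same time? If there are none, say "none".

12:00-14:00

Carol ∩ Oona: 09:30-10:00, 12:00-14:00, 15:30-16:30.
Carol ∩ Oona ∩ Bashir: 12:00-14:00.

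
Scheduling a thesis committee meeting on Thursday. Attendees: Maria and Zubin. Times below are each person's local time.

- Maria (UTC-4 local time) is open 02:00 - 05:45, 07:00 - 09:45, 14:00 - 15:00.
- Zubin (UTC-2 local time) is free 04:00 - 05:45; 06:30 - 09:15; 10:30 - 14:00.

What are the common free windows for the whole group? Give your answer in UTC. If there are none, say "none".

Maria in UTC: 06:00-09:45, 11:00-13:45, 18:00-19:00 (add 4h to convert from UTC-4).
Zubin in UTC: 06:00-07:45, 08:30-11:15, 12:30-16:00 (add 2h to convert from UTC-2).
Maria ∩ Zubin: 06:00-07:45, 08:30-09:45, 11:00-11:15, 12:30-13:45.

06:00-07:45, 08:30-09:45, 11:00-11:15, 12:30-13:45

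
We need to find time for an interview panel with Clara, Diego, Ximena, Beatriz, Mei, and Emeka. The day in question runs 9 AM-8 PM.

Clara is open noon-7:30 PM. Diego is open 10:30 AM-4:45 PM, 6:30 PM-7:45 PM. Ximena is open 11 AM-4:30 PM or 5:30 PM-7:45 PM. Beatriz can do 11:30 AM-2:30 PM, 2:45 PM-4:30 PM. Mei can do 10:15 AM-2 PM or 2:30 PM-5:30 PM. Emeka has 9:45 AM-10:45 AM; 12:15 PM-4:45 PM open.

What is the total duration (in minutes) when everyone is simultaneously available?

210

Clara ∩ Diego: 12:00-16:45, 18:30-19:30.
Clara ∩ Diego ∩ Ximena: 12:00-16:30, 18:30-19:30.
Clara ∩ Diego ∩ Ximena ∩ Beatriz: 12:00-14:30, 14:45-16:30.
Clara ∩ Diego ∩ Ximena ∩ Beatriz ∩ Mei: 12:00-14:00, 14:45-16:30.
Clara ∩ Diego ∩ Ximena ∩ Beatriz ∩ Mei ∩ Emeka: 12:15-14:00, 14:45-16:30.
Summing the common windows: 105 + 105 = 210 minutes.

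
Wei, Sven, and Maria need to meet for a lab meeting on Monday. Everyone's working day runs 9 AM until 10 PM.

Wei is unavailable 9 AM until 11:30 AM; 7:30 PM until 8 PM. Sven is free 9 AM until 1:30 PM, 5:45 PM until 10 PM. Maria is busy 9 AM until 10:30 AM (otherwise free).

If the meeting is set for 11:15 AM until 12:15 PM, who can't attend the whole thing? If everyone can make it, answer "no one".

Wei free: 11:30-19:30, 20:00-22:00 (invert busy blocks within the working day).
Sven free: 09:00-13:30, 17:45-22:00.
Maria free: 10:30-22:00 (invert busy blocks within the working day).
Wei: not fully free for 11:15-12:15. Sven: free for 11:15-12:15. Maria: free for 11:15-12:15.

Wei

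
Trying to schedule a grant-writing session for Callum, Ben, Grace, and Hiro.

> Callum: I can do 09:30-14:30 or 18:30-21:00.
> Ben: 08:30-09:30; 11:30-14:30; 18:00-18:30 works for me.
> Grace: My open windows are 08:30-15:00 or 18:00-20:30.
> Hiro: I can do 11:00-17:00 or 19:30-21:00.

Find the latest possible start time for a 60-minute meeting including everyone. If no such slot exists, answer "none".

13:30

Callum ∩ Ben: 11:30-14:30.
Callum ∩ Ben ∩ Grace: 11:30-14:30.
Callum ∩ Ben ∩ Grace ∩ Hiro: 11:30-14:30.
The last common window of at least 60 minutes is 11:30-14:30; a 60-minute meeting can start as late as 13:30 and still end by 14:30.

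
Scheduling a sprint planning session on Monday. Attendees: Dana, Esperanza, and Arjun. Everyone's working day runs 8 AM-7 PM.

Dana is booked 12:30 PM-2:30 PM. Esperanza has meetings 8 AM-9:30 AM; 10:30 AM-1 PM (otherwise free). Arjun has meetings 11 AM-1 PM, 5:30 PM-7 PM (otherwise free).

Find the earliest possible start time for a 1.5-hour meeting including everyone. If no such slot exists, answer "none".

Dana free: 08:00-12:30, 14:30-19:00 (invert busy blocks within the working day).
Esperanza free: 09:30-10:30, 13:00-19:00 (invert busy blocks within the working day).
Arjun free: 08:00-11:00, 13:00-17:30 (invert busy blocks within the working day).
Dana ∩ Esperanza: 09:30-10:30, 14:30-19:00.
Dana ∩ Esperanza ∩ Arjun: 09:30-10:30, 14:30-17:30.
The first common window of at least 90 minutes is 14:30-17:30, so the earliest start is 14:30.

14:30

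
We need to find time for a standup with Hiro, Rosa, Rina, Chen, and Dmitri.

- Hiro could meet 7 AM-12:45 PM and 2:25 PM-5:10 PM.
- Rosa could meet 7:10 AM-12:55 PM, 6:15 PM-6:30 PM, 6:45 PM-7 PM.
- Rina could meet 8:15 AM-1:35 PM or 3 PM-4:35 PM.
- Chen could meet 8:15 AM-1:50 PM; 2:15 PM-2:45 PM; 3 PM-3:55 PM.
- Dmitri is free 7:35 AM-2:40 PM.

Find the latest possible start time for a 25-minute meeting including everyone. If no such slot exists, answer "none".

12:20

Hiro ∩ Rosa: 07:10-12:45.
Hiro ∩ Rosa ∩ Rina: 08:15-12:45.
Hiro ∩ Rosa ∩ Rina ∩ Chen: 08:15-12:45.
Hiro ∩ Rosa ∩ Rina ∩ Chen ∩ Dmitri: 08:15-12:45.
The last common window of at least 25 minutes is 08:15-12:45; a 25-minute meeting can start as late as 12:20 and still end by 12:45.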